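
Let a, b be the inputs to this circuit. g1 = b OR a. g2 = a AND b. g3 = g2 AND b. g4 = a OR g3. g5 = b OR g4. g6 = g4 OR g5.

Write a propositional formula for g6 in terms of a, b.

(a OR ((a AND b) AND b)) OR (b OR (a OR ((a AND b) AND b)))

g2 = a AND b
g3 = g2 AND b = (a AND b) AND b
g4 = a OR g3 = a OR ((a AND b) AND b)
g5 = b OR g4 = b OR (a OR ((a AND b) AND b))
g6 = g4 OR g5 = (a OR ((a AND b) AND b)) OR (b OR (a OR ((a AND b) AND b)))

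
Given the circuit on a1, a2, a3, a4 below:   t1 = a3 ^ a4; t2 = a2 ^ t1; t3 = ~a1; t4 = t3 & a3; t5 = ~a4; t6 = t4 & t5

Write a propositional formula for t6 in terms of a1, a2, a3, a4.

(~a1 & a3) & ~a4

t3 = ~a1
t4 = t3 & a3 = ~a1 & a3
t5 = ~a4
t6 = t4 & t5 = (~a1 & a3) & ~a4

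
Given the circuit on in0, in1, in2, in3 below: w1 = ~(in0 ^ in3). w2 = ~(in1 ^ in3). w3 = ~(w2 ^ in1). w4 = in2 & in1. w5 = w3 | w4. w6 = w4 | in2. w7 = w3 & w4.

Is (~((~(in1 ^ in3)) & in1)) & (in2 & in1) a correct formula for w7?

w2 = ~(in1 ^ in3)
w3 = ~(w2 ^ in1) = ~((~(in1 ^ in3)) ^ in1)
w4 = in2 & in1
w7 = w3 & w4 = (~((~(in1 ^ in3)) ^ in1)) & (in2 & in1)
At in0=0, in1=1, in2=1, in3=0: circuit gives 0, formula gives 1.

No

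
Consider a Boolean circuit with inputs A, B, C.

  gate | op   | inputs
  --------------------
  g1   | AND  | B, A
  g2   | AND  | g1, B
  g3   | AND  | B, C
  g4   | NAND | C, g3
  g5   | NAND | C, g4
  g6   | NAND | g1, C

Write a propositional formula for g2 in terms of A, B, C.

(B AND A) AND B

g1 = B AND A
g2 = g1 AND B = (B AND A) AND B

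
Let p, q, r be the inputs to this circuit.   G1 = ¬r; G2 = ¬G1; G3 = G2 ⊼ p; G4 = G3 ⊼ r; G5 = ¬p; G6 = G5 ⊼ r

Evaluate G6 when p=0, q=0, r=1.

G5 = ¬0 = 1
G6 = 1 ⊼ 1 = 0

0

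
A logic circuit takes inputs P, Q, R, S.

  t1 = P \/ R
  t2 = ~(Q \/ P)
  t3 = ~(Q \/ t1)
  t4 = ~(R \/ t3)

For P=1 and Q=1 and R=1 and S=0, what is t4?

0

t1 = 1 \/ 1 = 1
t3 = ~(1 \/ 1) = 0
t4 = ~(1 \/ 0) = 0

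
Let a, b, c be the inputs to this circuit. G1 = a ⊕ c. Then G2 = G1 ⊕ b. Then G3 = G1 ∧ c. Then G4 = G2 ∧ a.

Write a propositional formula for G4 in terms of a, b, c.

G1 = a ⊕ c
G2 = G1 ⊕ b = (a ⊕ c) ⊕ b
G4 = G2 ∧ a = ((a ⊕ c) ⊕ b) ∧ a

((a ⊕ c) ⊕ b) ∧ a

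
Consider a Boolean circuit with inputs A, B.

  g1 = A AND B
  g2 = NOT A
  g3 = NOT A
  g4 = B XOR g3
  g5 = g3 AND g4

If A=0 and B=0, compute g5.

1

g3 = NOT 0 = 1
g4 = 0 XOR 1 = 1
g5 = 1 AND 1 = 1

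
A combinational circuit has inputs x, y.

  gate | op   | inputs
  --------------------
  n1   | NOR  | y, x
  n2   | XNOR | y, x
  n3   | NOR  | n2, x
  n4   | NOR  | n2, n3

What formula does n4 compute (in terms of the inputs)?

(y XNOR x) NOR ((y XNOR x) NOR x)

n2 = y XNOR x
n3 = n2 NOR x = (y XNOR x) NOR x
n4 = n2 NOR n3 = (y XNOR x) NOR ((y XNOR x) NOR x)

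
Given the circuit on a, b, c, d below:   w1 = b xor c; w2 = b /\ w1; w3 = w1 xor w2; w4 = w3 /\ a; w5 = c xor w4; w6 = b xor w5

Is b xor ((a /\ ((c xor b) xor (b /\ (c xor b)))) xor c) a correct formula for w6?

Yes

w1 = b xor c
w2 = b /\ w1 = b /\ (b xor c)
w3 = w1 xor w2 = (b xor c) xor (b /\ (b xor c))
w4 = w3 /\ a = ((b xor c) xor (b /\ (b xor c))) /\ a
w5 = c xor w4 = c xor (((b xor c) xor (b /\ (b xor c))) /\ a)
w6 = b xor w5 = b xor (c xor (((b xor c) xor (b /\ (b xor c))) /\ a))
At a=0, b=0, c=0, d=0: circuit gives 0, formula gives 0.
At a=0, b=0, c=1, d=0: circuit gives 1, formula gives 1.
Agrees on all 16 inputs.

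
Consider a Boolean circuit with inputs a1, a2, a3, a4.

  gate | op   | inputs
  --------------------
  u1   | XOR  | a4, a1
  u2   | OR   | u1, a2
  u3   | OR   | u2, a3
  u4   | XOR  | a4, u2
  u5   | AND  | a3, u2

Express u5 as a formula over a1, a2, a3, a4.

a3 AND ((a4 XOR a1) OR a2)

u1 = a4 XOR a1
u2 = u1 OR a2 = (a4 XOR a1) OR a2
u5 = a3 AND u2 = a3 AND ((a4 XOR a1) OR a2)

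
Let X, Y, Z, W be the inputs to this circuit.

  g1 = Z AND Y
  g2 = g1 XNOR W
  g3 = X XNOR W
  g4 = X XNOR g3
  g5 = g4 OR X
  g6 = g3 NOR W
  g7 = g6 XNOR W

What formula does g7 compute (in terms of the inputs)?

g3 = X XNOR W
g6 = g3 NOR W = (X XNOR W) NOR W
g7 = g6 XNOR W = ((X XNOR W) NOR W) XNOR W

((X XNOR W) NOR W) XNOR W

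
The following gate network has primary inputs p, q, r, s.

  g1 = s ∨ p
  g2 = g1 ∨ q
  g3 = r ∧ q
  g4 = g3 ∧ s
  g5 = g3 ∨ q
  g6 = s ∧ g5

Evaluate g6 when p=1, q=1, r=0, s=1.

g3 = 0 ∧ 1 = 0
g5 = 0 ∨ 1 = 1
g6 = 1 ∧ 1 = 1

1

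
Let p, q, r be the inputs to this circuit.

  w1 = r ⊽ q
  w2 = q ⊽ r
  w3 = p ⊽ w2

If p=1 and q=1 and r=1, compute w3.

0

w2 = 1 ⊽ 1 = 0
w3 = 1 ⊽ 0 = 0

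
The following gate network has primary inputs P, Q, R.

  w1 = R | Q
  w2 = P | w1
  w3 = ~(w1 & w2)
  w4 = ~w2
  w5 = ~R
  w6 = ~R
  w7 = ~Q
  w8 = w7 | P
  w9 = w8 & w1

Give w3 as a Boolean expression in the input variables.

~((R | Q) & (P | (R | Q)))

w1 = R | Q
w2 = P | w1 = P | (R | Q)
w3 = ~(w1 & w2) = ~((R | Q) & (P | (R | Q)))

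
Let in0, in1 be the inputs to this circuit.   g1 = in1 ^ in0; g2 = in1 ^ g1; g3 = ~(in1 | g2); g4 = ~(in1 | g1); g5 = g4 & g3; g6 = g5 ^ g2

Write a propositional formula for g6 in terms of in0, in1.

g1 = in1 ^ in0
g2 = in1 ^ g1 = in1 ^ (in1 ^ in0)
g3 = ~(in1 | g2) = ~(in1 | (in1 ^ (in1 ^ in0)))
g4 = ~(in1 | g1) = ~(in1 | (in1 ^ in0))
g5 = g4 & g3 = (~(in1 | (in1 ^ in0))) & (~(in1 | (in1 ^ (in1 ^ in0))))
g6 = g5 ^ g2 = ((~(in1 | (in1 ^ in0))) & (~(in1 | (in1 ^ (in1 ^ in0))))) ^ (in1 ^ (in1 ^ in0))

((~(in1 | (in1 ^ in0))) & (~(in1 | (in1 ^ (in1 ^ in0))))) ^ (in1 ^ (in1 ^ in0))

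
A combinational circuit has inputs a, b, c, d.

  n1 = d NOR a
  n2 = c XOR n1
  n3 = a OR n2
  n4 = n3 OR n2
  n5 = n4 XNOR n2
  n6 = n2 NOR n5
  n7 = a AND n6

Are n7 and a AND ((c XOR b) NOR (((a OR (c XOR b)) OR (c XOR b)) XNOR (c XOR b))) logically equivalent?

No

n1 = d NOR a
n2 = c XOR n1 = c XOR (d NOR a)
n3 = a OR n2 = a OR (c XOR (d NOR a))
n4 = n3 OR n2 = (a OR (c XOR (d NOR a))) OR (c XOR (d NOR a))
n5 = n4 XNOR n2 = ((a OR (c XOR (d NOR a))) OR (c XOR (d NOR a))) XNOR (c XOR (d NOR a))
n6 = n2 NOR n5 = (c XOR (d NOR a)) NOR (((a OR (c XOR (d NOR a))) OR (c XOR (d NOR a))) XNOR (c XOR (d NOR a)))
n7 = a AND n6 = a AND ((c XOR (d NOR a)) NOR (((a OR (c XOR (d NOR a))) OR (c XOR (d NOR a))) XNOR (c XOR (d NOR a))))
At a=1, b=1, c=0, d=0: circuit gives 1, formula gives 0.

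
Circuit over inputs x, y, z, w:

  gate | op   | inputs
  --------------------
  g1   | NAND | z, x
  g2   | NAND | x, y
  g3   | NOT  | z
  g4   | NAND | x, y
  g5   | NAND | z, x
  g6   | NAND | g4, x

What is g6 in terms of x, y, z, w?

(x NAND y) NAND x

g4 = x NAND y
g6 = g4 NAND x = (x NAND y) NAND x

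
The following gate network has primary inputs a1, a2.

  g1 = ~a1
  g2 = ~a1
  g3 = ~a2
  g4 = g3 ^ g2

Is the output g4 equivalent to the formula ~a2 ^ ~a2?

No

g2 = ~a1
g3 = ~a2
g4 = g3 ^ g2 = ~a2 ^ ~a1
At a1=0, a2=1: circuit gives 1, formula gives 0.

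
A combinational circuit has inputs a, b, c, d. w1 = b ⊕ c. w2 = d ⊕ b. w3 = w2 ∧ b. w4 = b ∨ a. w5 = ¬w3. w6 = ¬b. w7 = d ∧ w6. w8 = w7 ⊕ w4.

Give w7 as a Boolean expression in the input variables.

w6 = ¬b
w7 = d ∧ w6 = d ∧ ¬b

d ∧ ¬b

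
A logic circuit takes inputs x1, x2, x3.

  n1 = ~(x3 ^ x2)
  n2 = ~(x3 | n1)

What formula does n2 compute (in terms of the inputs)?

n1 = ~(x3 ^ x2)
n2 = ~(x3 | n1) = ~(x3 | (~(x3 ^ x2)))

~(x3 | (~(x3 ^ x2)))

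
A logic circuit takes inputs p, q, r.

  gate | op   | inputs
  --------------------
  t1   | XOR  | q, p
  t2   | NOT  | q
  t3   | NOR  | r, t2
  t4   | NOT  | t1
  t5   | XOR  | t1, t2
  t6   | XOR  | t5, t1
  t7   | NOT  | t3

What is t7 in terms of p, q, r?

NOT (r NOR NOT q)

t2 = NOT q
t3 = r NOR t2 = r NOR NOT q
t7 = NOT t3 = NOT (r NOR NOT q)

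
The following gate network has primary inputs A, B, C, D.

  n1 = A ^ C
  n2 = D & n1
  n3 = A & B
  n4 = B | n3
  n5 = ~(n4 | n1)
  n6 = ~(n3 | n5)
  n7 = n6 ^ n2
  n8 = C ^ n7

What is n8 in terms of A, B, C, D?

n1 = A ^ C
n2 = D & n1 = D & (A ^ C)
n3 = A & B
n4 = B | n3 = B | (A & B)
n5 = ~(n4 | n1) = ~((B | (A & B)) | (A ^ C))
n6 = ~(n3 | n5) = ~((A & B) | (~((B | (A & B)) | (A ^ C))))
n7 = n6 ^ n2 = (~((A & B) | (~((B | (A & B)) | (A ^ C))))) ^ (D & (A ^ C))
n8 = C ^ n7 = C ^ ((~((A & B) | (~((B | (A & B)) | (A ^ C))))) ^ (D & (A ^ C)))

C ^ ((~((A & B) | (~((B | (A & B)) | (A ^ C))))) ^ (D & (A ^ C)))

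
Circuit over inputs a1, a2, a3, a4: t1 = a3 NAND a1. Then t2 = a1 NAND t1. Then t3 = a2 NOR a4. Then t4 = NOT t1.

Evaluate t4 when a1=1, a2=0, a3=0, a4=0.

0

t1 = 0 NAND 1 = 1
t4 = NOT 1 = 0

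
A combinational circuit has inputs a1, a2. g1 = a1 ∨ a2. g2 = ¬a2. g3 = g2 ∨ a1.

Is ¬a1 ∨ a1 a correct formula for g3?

No

g2 = ¬a2
g3 = g2 ∨ a1 = ¬a2 ∨ a1
At a1=0, a2=1: circuit gives 0, formula gives 1.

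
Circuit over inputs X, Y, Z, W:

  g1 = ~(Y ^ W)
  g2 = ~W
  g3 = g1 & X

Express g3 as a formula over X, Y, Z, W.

g1 = ~(Y ^ W)
g3 = g1 & X = (~(Y ^ W)) & X

(~(Y ^ W)) & X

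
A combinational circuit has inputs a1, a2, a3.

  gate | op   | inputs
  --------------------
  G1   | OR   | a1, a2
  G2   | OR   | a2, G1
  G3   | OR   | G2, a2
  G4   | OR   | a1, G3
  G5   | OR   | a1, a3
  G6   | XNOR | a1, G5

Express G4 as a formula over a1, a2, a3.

a1 OR ((a2 OR (a1 OR a2)) OR a2)

G1 = a1 OR a2
G2 = a2 OR G1 = a2 OR (a1 OR a2)
G3 = G2 OR a2 = (a2 OR (a1 OR a2)) OR a2
G4 = a1 OR G3 = a1 OR ((a2 OR (a1 OR a2)) OR a2)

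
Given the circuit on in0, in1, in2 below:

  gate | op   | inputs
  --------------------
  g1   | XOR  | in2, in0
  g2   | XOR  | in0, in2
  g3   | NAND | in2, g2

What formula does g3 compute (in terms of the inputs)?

g2 = in0 XOR in2
g3 = in2 NAND g2 = in2 NAND (in0 XOR in2)

in2 NAND (in0 XOR in2)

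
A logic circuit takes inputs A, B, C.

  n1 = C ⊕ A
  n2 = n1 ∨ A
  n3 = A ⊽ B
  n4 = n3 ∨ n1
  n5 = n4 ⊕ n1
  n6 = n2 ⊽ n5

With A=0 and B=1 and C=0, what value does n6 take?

1

n1 = 0 ⊕ 0 = 0
n2 = 0 ∨ 0 = 0
n3 = 0 ⊽ 1 = 0
n4 = 0 ∨ 0 = 0
n5 = 0 ⊕ 0 = 0
n6 = 0 ⊽ 0 = 1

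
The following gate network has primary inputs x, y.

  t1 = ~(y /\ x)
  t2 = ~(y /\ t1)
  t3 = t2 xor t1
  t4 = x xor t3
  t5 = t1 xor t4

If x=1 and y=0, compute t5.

0

t1 = ~(0 /\ 1) = 1
t2 = ~(0 /\ 1) = 1
t3 = 1 xor 1 = 0
t4 = 1 xor 0 = 1
t5 = 1 xor 1 = 0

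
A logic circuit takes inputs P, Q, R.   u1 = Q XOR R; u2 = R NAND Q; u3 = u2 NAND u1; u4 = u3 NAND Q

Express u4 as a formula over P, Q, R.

u1 = Q XOR R
u2 = R NAND Q
u3 = u2 NAND u1 = (R NAND Q) NAND (Q XOR R)
u4 = u3 NAND Q = ((R NAND Q) NAND (Q XOR R)) NAND Q

((R NAND Q) NAND (Q XOR R)) NAND Q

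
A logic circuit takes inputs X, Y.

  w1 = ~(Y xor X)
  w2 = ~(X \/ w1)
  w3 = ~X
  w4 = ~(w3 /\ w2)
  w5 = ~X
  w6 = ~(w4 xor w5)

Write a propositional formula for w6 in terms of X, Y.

~((~(~X /\ (~(X \/ (~(Y xor X)))))) xor ~X)

w1 = ~(Y xor X)
w2 = ~(X \/ w1) = ~(X \/ (~(Y xor X)))
w3 = ~X
w4 = ~(w3 /\ w2) = ~(~X /\ (~(X \/ (~(Y xor X)))))
w5 = ~X
w6 = ~(w4 xor w5) = ~((~(~X /\ (~(X \/ (~(Y xor X)))))) xor ~X)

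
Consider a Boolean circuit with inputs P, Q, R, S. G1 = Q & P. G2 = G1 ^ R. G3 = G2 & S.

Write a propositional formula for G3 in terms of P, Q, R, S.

G1 = Q & P
G2 = G1 ^ R = (Q & P) ^ R
G3 = G2 & S = ((Q & P) ^ R) & S

((Q & P) ^ R) & S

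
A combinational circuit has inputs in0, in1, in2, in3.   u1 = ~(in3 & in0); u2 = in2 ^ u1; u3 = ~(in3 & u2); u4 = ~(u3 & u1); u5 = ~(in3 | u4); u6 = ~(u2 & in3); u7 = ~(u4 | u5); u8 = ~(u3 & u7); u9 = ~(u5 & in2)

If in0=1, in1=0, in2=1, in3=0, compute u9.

u1 = ~(0 & 1) = 1
u2 = 1 ^ 1 = 0
u3 = ~(0 & 0) = 1
u4 = ~(1 & 1) = 0
u5 = ~(0 | 0) = 1
u9 = ~(1 & 1) = 0

0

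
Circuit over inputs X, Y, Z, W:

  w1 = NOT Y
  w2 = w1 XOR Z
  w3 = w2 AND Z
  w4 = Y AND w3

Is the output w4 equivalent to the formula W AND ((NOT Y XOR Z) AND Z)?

No

w1 = NOT Y
w2 = w1 XOR Z = NOT Y XOR Z
w3 = w2 AND Z = (NOT Y XOR Z) AND Z
w4 = Y AND w3 = Y AND ((NOT Y XOR Z) AND Z)
At X=0, Y=1, Z=1, W=0: circuit gives 1, formula gives 0.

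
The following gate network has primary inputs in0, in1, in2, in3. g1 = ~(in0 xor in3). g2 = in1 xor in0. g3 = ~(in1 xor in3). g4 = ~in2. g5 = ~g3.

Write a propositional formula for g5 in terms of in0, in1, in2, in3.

~(~(in1 xor in3))

g3 = ~(in1 xor in3)
g5 = ~g3 = ~(~(in1 xor in3))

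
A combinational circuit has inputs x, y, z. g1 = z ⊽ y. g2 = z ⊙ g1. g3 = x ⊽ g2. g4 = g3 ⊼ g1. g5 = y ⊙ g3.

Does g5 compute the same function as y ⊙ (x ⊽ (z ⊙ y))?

No

g1 = z ⊽ y
g2 = z ⊙ g1 = z ⊙ (z ⊽ y)
g3 = x ⊽ g2 = x ⊽ (z ⊙ (z ⊽ y))
g5 = y ⊙ g3 = y ⊙ (x ⊽ (z ⊙ (z ⊽ y)))
At x=0, y=0, z=0: circuit gives 0, formula gives 1.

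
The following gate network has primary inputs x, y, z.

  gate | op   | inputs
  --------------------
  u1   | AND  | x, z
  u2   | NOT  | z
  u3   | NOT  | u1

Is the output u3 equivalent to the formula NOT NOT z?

u1 = x AND z
u3 = NOT u1 = NOT (x AND z)
At x=0, y=0, z=0: circuit gives 1, formula gives 0.

No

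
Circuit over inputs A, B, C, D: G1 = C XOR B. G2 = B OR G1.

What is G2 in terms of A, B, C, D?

B OR (C XOR B)

G1 = C XOR B
G2 = B OR G1 = B OR (C XOR B)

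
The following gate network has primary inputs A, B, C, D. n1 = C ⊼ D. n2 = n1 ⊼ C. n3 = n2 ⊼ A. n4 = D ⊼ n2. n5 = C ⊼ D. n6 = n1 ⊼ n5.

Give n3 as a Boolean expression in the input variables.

((C ⊼ D) ⊼ C) ⊼ A

n1 = C ⊼ D
n2 = n1 ⊼ C = (C ⊼ D) ⊼ C
n3 = n2 ⊼ A = ((C ⊼ D) ⊼ C) ⊼ A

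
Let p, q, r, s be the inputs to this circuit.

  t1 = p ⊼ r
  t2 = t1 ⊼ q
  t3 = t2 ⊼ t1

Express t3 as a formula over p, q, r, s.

((p ⊼ r) ⊼ q) ⊼ (p ⊼ r)

t1 = p ⊼ r
t2 = t1 ⊼ q = (p ⊼ r) ⊼ q
t3 = t2 ⊼ t1 = ((p ⊼ r) ⊼ q) ⊼ (p ⊼ r)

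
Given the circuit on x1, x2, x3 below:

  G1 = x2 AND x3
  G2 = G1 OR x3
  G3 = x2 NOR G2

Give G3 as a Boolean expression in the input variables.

G1 = x2 AND x3
G2 = G1 OR x3 = (x2 AND x3) OR x3
G3 = x2 NOR G2 = x2 NOR ((x2 AND x3) OR x3)

x2 NOR ((x2 AND x3) OR x3)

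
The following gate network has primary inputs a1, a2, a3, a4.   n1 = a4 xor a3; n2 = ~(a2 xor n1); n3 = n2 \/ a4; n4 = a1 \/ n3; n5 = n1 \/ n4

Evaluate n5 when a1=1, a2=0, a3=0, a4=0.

n1 = 0 xor 0 = 0
n2 = ~(0 xor 0) = 1
n3 = 1 \/ 0 = 1
n4 = 1 \/ 1 = 1
n5 = 0 \/ 1 = 1

1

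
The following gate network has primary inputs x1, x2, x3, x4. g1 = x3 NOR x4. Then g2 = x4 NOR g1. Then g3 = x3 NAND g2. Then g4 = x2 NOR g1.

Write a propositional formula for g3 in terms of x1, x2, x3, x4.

g1 = x3 NOR x4
g2 = x4 NOR g1 = x4 NOR (x3 NOR x4)
g3 = x3 NAND g2 = x3 NAND (x4 NOR (x3 NOR x4))

x3 NAND (x4 NOR (x3 NOR x4))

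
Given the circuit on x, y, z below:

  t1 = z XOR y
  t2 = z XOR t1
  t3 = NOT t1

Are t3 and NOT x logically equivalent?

t1 = z XOR y
t3 = NOT t1 = NOT (z XOR y)
At x=0, y=0, z=1: circuit gives 0, formula gives 1.

No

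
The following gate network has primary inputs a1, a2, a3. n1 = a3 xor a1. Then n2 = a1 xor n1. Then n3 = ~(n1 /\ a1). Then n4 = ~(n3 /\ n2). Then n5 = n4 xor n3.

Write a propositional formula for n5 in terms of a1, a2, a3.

n1 = a3 xor a1
n2 = a1 xor n1 = a1 xor (a3 xor a1)
n3 = ~(n1 /\ a1) = ~((a3 xor a1) /\ a1)
n4 = ~(n3 /\ n2) = ~((~((a3 xor a1) /\ a1)) /\ (a1 xor (a3 xor a1)))
n5 = n4 xor n3 = (~((~((a3 xor a1) /\ a1)) /\ (a1 xor (a3 xor a1)))) xor (~((a3 xor a1) /\ a1))

(~((~((a3 xor a1) /\ a1)) /\ (a1 xor (a3 xor a1)))) xor (~((a3 xor a1) /\ a1))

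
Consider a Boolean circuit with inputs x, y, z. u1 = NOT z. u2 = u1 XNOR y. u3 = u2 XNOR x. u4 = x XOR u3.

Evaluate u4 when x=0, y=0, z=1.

0

u1 = NOT 1 = 0
u2 = 0 XNOR 0 = 1
u3 = 1 XNOR 0 = 0
u4 = 0 XOR 0 = 0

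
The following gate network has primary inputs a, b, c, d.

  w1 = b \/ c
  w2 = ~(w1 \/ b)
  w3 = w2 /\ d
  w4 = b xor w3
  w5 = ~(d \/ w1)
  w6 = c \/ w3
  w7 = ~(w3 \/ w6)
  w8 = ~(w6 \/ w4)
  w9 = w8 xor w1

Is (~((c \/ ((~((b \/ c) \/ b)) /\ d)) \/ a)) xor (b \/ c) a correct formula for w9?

No

w1 = b \/ c
w2 = ~(w1 \/ b) = ~((b \/ c) \/ b)
w3 = w2 /\ d = (~((b \/ c) \/ b)) /\ d
w4 = b xor w3 = b xor ((~((b \/ c) \/ b)) /\ d)
w6 = c \/ w3 = c \/ ((~((b \/ c) \/ b)) /\ d)
w8 = ~(w6 \/ w4) = ~((c \/ ((~((b \/ c) \/ b)) /\ d)) \/ (b xor ((~((b \/ c) \/ b)) /\ d)))
w9 = w8 xor w1 = (~((c \/ ((~((b \/ c) \/ b)) /\ d)) \/ (b xor ((~((b \/ c) \/ b)) /\ d)))) xor (b \/ c)
At a=0, b=1, c=0, d=0: circuit gives 1, formula gives 0.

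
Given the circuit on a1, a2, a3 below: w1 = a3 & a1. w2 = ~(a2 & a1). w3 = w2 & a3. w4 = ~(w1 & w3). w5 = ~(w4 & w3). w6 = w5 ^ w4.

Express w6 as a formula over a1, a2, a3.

w1 = a3 & a1
w2 = ~(a2 & a1)
w3 = w2 & a3 = (~(a2 & a1)) & a3
w4 = ~(w1 & w3) = ~((a3 & a1) & ((~(a2 & a1)) & a3))
w5 = ~(w4 & w3) = ~((~((a3 & a1) & ((~(a2 & a1)) & a3))) & ((~(a2 & a1)) & a3))
w6 = w5 ^ w4 = (~((~((a3 & a1) & ((~(a2 & a1)) & a3))) & ((~(a2 & a1)) & a3))) ^ (~((a3 & a1) & ((~(a2 & a1)) & a3)))

(~((~((a3 & a1) & ((~(a2 & a1)) & a3))) & ((~(a2 & a1)) & a3))) ^ (~((a3 & a1) & ((~(a2 & a1)) & a3)))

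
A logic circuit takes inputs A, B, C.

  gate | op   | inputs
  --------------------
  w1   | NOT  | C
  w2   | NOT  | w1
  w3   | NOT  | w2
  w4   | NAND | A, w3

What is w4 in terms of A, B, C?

w1 = NOT C
w2 = NOT w1 = NOT NOT C
w3 = NOT w2 = NOT NOT NOT C
w4 = A NAND w3 = A NAND NOT NOT NOT C

A NAND NOT NOT NOT C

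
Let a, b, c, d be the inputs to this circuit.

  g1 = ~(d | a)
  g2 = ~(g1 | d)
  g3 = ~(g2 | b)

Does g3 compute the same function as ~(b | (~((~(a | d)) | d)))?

Yes

g1 = ~(d | a)
g2 = ~(g1 | d) = ~((~(d | a)) | d)
g3 = ~(g2 | b) = ~((~((~(d | a)) | d)) | b)
At a=0, b=1, c=0, d=0: circuit gives 0, formula gives 0.
At a=0, b=0, c=0, d=0: circuit gives 1, formula gives 1.
Agrees on all 16 inputs.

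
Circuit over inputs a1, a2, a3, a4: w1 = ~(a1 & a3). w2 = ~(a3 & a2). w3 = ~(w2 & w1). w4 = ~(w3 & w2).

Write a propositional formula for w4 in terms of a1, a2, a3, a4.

~((~((~(a3 & a2)) & (~(a1 & a3)))) & (~(a3 & a2)))

w1 = ~(a1 & a3)
w2 = ~(a3 & a2)
w3 = ~(w2 & w1) = ~((~(a3 & a2)) & (~(a1 & a3)))
w4 = ~(w3 & w2) = ~((~((~(a3 & a2)) & (~(a1 & a3)))) & (~(a3 & a2)))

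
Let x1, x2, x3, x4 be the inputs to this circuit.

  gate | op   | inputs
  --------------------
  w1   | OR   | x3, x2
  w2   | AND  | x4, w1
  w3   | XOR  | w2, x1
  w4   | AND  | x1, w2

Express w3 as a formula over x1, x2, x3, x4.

(x4 AND (x3 OR x2)) XOR x1

w1 = x3 OR x2
w2 = x4 AND w1 = x4 AND (x3 OR x2)
w3 = w2 XOR x1 = (x4 AND (x3 OR x2)) XOR x1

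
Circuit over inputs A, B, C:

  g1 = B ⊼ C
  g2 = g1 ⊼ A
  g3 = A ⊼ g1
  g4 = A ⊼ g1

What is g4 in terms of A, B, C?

g1 = B ⊼ C
g4 = A ⊼ g1 = A ⊼ (B ⊼ C)

A ⊼ (B ⊼ C)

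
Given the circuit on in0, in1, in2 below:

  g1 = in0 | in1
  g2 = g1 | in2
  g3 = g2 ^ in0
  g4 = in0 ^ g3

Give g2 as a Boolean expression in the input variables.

g1 = in0 | in1
g2 = g1 | in2 = (in0 | in1) | in2

(in0 | in1) | in2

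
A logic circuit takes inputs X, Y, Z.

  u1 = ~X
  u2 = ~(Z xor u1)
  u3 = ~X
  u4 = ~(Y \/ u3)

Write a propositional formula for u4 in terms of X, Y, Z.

~(Y \/ ~X)

u3 = ~X
u4 = ~(Y \/ u3) = ~(Y \/ ~X)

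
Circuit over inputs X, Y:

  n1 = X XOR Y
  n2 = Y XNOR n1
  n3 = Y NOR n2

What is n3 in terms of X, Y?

n1 = X XOR Y
n2 = Y XNOR n1 = Y XNOR (X XOR Y)
n3 = Y NOR n2 = Y NOR (Y XNOR (X XOR Y))

Y NOR (Y XNOR (X XOR Y))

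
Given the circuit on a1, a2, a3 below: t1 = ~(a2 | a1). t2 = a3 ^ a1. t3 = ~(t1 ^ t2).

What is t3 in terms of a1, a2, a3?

~((~(a2 | a1)) ^ (a3 ^ a1))

t1 = ~(a2 | a1)
t2 = a3 ^ a1
t3 = ~(t1 ^ t2) = ~((~(a2 | a1)) ^ (a3 ^ a1))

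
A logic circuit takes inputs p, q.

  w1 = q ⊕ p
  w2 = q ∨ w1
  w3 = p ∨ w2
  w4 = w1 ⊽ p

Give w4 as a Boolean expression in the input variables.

w1 = q ⊕ p
w4 = w1 ⊽ p = (q ⊕ p) ⊽ p

(q ⊕ p) ⊽ p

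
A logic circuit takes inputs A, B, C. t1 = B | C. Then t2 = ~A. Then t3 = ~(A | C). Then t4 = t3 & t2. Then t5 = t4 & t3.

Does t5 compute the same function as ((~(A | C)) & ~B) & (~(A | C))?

t2 = ~A
t3 = ~(A | C)
t4 = t3 & t2 = (~(A | C)) & ~A
t5 = t4 & t3 = ((~(A | C)) & ~A) & (~(A | C))
At A=0, B=1, C=0: circuit gives 1, formula gives 0.

No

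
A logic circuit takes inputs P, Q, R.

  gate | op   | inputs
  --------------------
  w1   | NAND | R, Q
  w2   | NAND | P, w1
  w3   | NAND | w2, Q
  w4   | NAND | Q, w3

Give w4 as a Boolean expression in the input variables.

w1 = R NAND Q
w2 = P NAND w1 = P NAND (R NAND Q)
w3 = w2 NAND Q = (P NAND (R NAND Q)) NAND Q
w4 = Q NAND w3 = Q NAND ((P NAND (R NAND Q)) NAND Q)

Q NAND ((P NAND (R NAND Q)) NAND Q)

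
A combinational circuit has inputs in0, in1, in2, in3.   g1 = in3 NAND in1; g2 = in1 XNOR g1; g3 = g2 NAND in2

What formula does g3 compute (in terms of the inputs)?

g1 = in3 NAND in1
g2 = in1 XNOR g1 = in1 XNOR (in3 NAND in1)
g3 = g2 NAND in2 = (in1 XNOR (in3 NAND in1)) NAND in2

(in1 XNOR (in3 NAND in1)) NAND in2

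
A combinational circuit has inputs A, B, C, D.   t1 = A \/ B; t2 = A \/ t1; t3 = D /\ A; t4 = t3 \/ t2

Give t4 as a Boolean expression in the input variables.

t1 = A \/ B
t2 = A \/ t1 = A \/ (A \/ B)
t3 = D /\ A
t4 = t3 \/ t2 = (D /\ A) \/ (A \/ (A \/ B))

(D /\ A) \/ (A \/ (A \/ B))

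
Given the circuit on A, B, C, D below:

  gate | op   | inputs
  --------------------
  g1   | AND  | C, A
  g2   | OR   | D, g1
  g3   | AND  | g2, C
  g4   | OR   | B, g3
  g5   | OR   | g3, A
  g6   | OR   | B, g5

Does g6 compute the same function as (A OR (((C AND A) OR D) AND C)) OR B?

g1 = C AND A
g2 = D OR g1 = D OR (C AND A)
g3 = g2 AND C = (D OR (C AND A)) AND C
g5 = g3 OR A = ((D OR (C AND A)) AND C) OR A
g6 = B OR g5 = B OR (((D OR (C AND A)) AND C) OR A)
At A=0, B=0, C=0, D=0: circuit gives 0, formula gives 0.
At A=0, B=0, C=1, D=1: circuit gives 1, formula gives 1.
Agrees on all 16 inputs.

Yes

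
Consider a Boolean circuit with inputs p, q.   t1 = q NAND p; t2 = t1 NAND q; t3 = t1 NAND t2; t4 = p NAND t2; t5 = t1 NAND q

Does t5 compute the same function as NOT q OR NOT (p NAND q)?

t1 = q NAND p
t5 = t1 NAND q = (q NAND p) NAND q
At p=0, q=1: circuit gives 0, formula gives 0.
At p=0, q=0: circuit gives 1, formula gives 1.
Agrees on all 4 inputs.

Yes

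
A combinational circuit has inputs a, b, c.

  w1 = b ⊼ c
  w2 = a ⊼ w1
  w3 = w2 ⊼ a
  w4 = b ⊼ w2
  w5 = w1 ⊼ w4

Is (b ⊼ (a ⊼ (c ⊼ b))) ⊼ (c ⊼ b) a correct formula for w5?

w1 = b ⊼ c
w2 = a ⊼ w1 = a ⊼ (b ⊼ c)
w4 = b ⊼ w2 = b ⊼ (a ⊼ (b ⊼ c))
w5 = w1 ⊼ w4 = (b ⊼ c) ⊼ (b ⊼ (a ⊼ (b ⊼ c)))
At a=0, b=0, c=0: circuit gives 0, formula gives 0.
At a=0, b=1, c=0: circuit gives 1, formula gives 1.
Agrees on all 8 inputs.

Yes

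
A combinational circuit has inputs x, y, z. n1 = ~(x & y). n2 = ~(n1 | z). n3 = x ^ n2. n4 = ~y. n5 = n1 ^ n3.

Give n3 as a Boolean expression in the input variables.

n1 = ~(x & y)
n2 = ~(n1 | z) = ~((~(x & y)) | z)
n3 = x ^ n2 = x ^ (~((~(x & y)) | z))

x ^ (~((~(x & y)) | z))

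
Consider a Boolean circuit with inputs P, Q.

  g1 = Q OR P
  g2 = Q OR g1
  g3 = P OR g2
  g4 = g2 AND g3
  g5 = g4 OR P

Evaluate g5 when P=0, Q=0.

g1 = 0 OR 0 = 0
g2 = 0 OR 0 = 0
g3 = 0 OR 0 = 0
g4 = 0 AND 0 = 0
g5 = 0 OR 0 = 0

0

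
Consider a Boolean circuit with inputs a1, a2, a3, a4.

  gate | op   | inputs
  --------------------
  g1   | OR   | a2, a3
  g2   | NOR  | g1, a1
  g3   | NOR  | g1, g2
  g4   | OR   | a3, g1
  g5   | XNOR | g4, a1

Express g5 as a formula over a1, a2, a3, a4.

g1 = a2 OR a3
g4 = a3 OR g1 = a3 OR (a2 OR a3)
g5 = g4 XNOR a1 = (a3 OR (a2 OR a3)) XNOR a1

(a3 OR (a2 OR a3)) XNOR a1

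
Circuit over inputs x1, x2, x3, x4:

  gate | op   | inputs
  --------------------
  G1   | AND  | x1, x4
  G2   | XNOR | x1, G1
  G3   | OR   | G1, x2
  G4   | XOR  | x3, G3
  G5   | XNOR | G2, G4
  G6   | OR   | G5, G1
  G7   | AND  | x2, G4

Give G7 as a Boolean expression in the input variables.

x2 AND (x3 XOR ((x1 AND x4) OR x2))

G1 = x1 AND x4
G3 = G1 OR x2 = (x1 AND x4) OR x2
G4 = x3 XOR G3 = x3 XOR ((x1 AND x4) OR x2)
G7 = x2 AND G4 = x2 AND (x3 XOR ((x1 AND x4) OR x2))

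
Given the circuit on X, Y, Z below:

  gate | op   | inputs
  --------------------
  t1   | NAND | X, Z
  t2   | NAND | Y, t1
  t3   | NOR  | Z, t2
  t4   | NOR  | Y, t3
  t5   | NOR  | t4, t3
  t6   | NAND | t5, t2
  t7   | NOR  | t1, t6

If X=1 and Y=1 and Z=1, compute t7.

1

t1 = 1 NAND 1 = 0
t2 = 1 NAND 0 = 1
t3 = 1 NOR 1 = 0
t4 = 1 NOR 0 = 0
t5 = 0 NOR 0 = 1
t6 = 1 NAND 1 = 0
t7 = 0 NOR 0 = 1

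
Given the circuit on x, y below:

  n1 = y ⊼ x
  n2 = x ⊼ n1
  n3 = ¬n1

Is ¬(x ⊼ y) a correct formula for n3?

Yes

n1 = y ⊼ x
n3 = ¬n1 = ¬(y ⊼ x)
At x=0, y=0: circuit gives 0, formula gives 0.
At x=1, y=1: circuit gives 1, formula gives 1.
Agrees on all 4 inputs.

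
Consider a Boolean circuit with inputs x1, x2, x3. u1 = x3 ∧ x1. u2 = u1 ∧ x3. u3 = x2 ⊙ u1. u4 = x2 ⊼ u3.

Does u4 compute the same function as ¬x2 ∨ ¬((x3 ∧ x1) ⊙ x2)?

Yes

u1 = x3 ∧ x1
u3 = x2 ⊙ u1 = x2 ⊙ (x3 ∧ x1)
u4 = x2 ⊼ u3 = x2 ⊼ (x2 ⊙ (x3 ∧ x1))
At x1=1, x2=1, x3=1: circuit gives 0, formula gives 0.
At x1=0, x2=0, x3=0: circuit gives 1, formula gives 1.
Agrees on all 8 inputs.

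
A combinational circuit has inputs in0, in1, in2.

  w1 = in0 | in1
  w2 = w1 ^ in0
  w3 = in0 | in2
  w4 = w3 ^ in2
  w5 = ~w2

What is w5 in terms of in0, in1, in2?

w1 = in0 | in1
w2 = w1 ^ in0 = (in0 | in1) ^ in0
w5 = ~w2 = ~((in0 | in1) ^ in0)

~((in0 | in1) ^ in0)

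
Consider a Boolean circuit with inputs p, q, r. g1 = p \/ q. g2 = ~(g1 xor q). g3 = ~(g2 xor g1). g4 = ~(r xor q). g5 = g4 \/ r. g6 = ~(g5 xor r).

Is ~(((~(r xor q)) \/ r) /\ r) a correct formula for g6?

No

g4 = ~(r xor q)
g5 = g4 \/ r = (~(r xor q)) \/ r
g6 = ~(g5 xor r) = ~(((~(r xor q)) \/ r) xor r)
At p=0, q=0, r=0: circuit gives 0, formula gives 1.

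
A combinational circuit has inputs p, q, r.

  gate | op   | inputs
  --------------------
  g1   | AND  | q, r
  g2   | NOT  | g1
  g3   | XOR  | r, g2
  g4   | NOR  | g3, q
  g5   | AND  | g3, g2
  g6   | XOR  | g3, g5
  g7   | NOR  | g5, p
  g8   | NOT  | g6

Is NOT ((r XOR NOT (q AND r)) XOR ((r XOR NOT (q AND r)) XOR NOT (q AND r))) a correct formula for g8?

g1 = q AND r
g2 = NOT g1 = NOT (q AND r)
g3 = r XOR g2 = r XOR NOT (q AND r)
g5 = g3 AND g2 = (r XOR NOT (q AND r)) AND NOT (q AND r)
g6 = g3 XOR g5 = (r XOR NOT (q AND r)) XOR ((r XOR NOT (q AND r)) AND NOT (q AND r))
g8 = NOT g6 = NOT ((r XOR NOT (q AND r)) XOR ((r XOR NOT (q AND r)) AND NOT (q AND r)))
At p=0, q=0, r=0: circuit gives 1, formula gives 0.

No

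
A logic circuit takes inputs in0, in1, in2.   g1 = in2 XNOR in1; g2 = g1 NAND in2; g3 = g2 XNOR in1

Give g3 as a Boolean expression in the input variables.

g1 = in2 XNOR in1
g2 = g1 NAND in2 = (in2 XNOR in1) NAND in2
g3 = g2 XNOR in1 = ((in2 XNOR in1) NAND in2) XNOR in1

((in2 XNOR in1) NAND in2) XNOR in1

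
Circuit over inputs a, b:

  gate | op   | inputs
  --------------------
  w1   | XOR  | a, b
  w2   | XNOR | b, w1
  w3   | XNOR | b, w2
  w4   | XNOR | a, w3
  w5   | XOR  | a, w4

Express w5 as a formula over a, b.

a XOR (a XNOR (b XNOR (b XNOR (a XOR b))))

w1 = a XOR b
w2 = b XNOR w1 = b XNOR (a XOR b)
w3 = b XNOR w2 = b XNOR (b XNOR (a XOR b))
w4 = a XNOR w3 = a XNOR (b XNOR (b XNOR (a XOR b)))
w5 = a XOR w4 = a XOR (a XNOR (b XNOR (b XNOR (a XOR b))))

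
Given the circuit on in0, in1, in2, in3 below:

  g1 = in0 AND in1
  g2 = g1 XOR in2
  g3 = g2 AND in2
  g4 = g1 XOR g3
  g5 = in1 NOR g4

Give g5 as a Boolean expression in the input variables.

g1 = in0 AND in1
g2 = g1 XOR in2 = (in0 AND in1) XOR in2
g3 = g2 AND in2 = ((in0 AND in1) XOR in2) AND in2
g4 = g1 XOR g3 = (in0 AND in1) XOR (((in0 AND in1) XOR in2) AND in2)
g5 = in1 NOR g4 = in1 NOR ((in0 AND in1) XOR (((in0 AND in1) XOR in2) AND in2))

in1 NOR ((in0 AND in1) XOR (((in0 AND in1) XOR in2) AND in2))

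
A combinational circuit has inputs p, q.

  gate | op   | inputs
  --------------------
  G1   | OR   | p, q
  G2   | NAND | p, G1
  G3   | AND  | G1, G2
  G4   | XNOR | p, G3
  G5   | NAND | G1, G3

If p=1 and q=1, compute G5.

1

G1 = 1 OR 1 = 1
G2 = 1 NAND 1 = 0
G3 = 1 AND 0 = 0
G5 = 1 NAND 0 = 1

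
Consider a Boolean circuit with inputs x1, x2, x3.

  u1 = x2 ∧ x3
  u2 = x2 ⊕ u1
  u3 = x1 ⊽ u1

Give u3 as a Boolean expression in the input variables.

x1 ⊽ (x2 ∧ x3)

u1 = x2 ∧ x3
u3 = x1 ⊽ u1 = x1 ⊽ (x2 ∧ x3)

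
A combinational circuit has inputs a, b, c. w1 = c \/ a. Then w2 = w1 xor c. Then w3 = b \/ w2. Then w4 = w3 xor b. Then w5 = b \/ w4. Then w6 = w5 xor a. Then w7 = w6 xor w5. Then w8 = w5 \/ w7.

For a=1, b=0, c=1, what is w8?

w1 = 1 \/ 1 = 1
w2 = 1 xor 1 = 0
w3 = 0 \/ 0 = 0
w4 = 0 xor 0 = 0
w5 = 0 \/ 0 = 0
w6 = 0 xor 1 = 1
w7 = 1 xor 0 = 1
w8 = 0 \/ 1 = 1

1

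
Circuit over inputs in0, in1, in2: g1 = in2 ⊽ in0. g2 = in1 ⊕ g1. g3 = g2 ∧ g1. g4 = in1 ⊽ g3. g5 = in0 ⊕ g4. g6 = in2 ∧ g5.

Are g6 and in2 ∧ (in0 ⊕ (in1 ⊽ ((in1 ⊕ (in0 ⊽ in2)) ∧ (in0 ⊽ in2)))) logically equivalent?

g1 = in2 ⊽ in0
g2 = in1 ⊕ g1 = in1 ⊕ (in2 ⊽ in0)
g3 = g2 ∧ g1 = (in1 ⊕ (in2 ⊽ in0)) ∧ (in2 ⊽ in0)
g4 = in1 ⊽ g3 = in1 ⊽ ((in1 ⊕ (in2 ⊽ in0)) ∧ (in2 ⊽ in0))
g5 = in0 ⊕ g4 = in0 ⊕ (in1 ⊽ ((in1 ⊕ (in2 ⊽ in0)) ∧ (in2 ⊽ in0)))
g6 = in2 ∧ g5 = in2 ∧ (in0 ⊕ (in1 ⊽ ((in1 ⊕ (in2 ⊽ in0)) ∧ (in2 ⊽ in0))))
At in0=0, in1=0, in2=0: circuit gives 0, formula gives 0.
At in0=0, in1=0, in2=1: circuit gives 1, formula gives 1.
Agrees on all 8 inputs.

Yes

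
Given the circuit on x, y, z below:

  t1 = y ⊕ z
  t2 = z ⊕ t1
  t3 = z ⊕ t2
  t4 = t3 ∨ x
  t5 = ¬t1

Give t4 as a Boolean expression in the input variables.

t1 = y ⊕ z
t2 = z ⊕ t1 = z ⊕ (y ⊕ z)
t3 = z ⊕ t2 = z ⊕ (z ⊕ (y ⊕ z))
t4 = t3 ∨ x = (z ⊕ (z ⊕ (y ⊕ z))) ∨ x

(z ⊕ (z ⊕ (y ⊕ z))) ∨ x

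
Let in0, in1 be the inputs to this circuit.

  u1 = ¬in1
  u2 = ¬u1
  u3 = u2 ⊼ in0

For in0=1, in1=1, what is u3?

u1 = ¬1 = 0
u2 = ¬0 = 1
u3 = 1 ⊼ 1 = 0

0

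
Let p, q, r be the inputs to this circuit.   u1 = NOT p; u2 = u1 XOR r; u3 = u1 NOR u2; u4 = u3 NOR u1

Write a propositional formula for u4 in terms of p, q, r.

(NOT p NOR (NOT p XOR r)) NOR NOT p

u1 = NOT p
u2 = u1 XOR r = NOT p XOR r
u3 = u1 NOR u2 = NOT p NOR (NOT p XOR r)
u4 = u3 NOR u1 = (NOT p NOR (NOT p XOR r)) NOR NOT p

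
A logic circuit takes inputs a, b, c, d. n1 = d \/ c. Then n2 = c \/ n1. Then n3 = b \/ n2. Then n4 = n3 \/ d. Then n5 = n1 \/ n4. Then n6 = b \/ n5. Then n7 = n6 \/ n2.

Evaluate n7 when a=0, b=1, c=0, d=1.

n1 = 1 \/ 0 = 1
n2 = 0 \/ 1 = 1
n3 = 1 \/ 1 = 1
n4 = 1 \/ 1 = 1
n5 = 1 \/ 1 = 1
n6 = 1 \/ 1 = 1
n7 = 1 \/ 1 = 1

1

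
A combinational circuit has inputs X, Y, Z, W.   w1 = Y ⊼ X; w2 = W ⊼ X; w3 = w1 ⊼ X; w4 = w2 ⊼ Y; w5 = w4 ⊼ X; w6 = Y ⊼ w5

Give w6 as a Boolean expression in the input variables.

w2 = W ⊼ X
w4 = w2 ⊼ Y = (W ⊼ X) ⊼ Y
w5 = w4 ⊼ X = ((W ⊼ X) ⊼ Y) ⊼ X
w6 = Y ⊼ w5 = Y ⊼ (((W ⊼ X) ⊼ Y) ⊼ X)

Y ⊼ (((W ⊼ X) ⊼ Y) ⊼ X)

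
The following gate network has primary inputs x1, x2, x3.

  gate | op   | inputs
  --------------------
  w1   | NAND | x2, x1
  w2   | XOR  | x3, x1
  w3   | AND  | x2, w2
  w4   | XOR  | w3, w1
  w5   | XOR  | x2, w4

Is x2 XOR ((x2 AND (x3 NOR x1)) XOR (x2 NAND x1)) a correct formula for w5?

w1 = x2 NAND x1
w2 = x3 XOR x1
w3 = x2 AND w2 = x2 AND (x3 XOR x1)
w4 = w3 XOR w1 = (x2 AND (x3 XOR x1)) XOR (x2 NAND x1)
w5 = x2 XOR w4 = x2 XOR ((x2 AND (x3 XOR x1)) XOR (x2 NAND x1))
At x1=0, x2=1, x3=0: circuit gives 0, formula gives 1.

No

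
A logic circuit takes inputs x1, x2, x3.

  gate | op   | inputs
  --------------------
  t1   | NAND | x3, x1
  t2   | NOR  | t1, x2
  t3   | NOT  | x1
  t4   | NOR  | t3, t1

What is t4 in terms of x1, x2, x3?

t1 = x3 NAND x1
t3 = NOT x1
t4 = t3 NOR t1 = NOT x1 NOR (x3 NAND x1)

NOT x1 NOR (x3 NAND x1)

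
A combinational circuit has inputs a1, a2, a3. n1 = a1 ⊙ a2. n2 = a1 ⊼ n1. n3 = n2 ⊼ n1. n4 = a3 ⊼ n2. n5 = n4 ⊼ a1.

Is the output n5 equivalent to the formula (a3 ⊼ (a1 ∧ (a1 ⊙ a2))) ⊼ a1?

No

n1 = a1 ⊙ a2
n2 = a1 ⊼ n1 = a1 ⊼ (a1 ⊙ a2)
n4 = a3 ⊼ n2 = a3 ⊼ (a1 ⊼ (a1 ⊙ a2))
n5 = n4 ⊼ a1 = (a3 ⊼ (a1 ⊼ (a1 ⊙ a2))) ⊼ a1
At a1=1, a2=0, a3=1: circuit gives 1, formula gives 0.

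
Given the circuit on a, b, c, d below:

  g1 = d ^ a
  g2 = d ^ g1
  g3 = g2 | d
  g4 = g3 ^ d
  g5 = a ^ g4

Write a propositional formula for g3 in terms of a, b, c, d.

(d ^ (d ^ a)) | d

g1 = d ^ a
g2 = d ^ g1 = d ^ (d ^ a)
g3 = g2 | d = (d ^ (d ^ a)) | d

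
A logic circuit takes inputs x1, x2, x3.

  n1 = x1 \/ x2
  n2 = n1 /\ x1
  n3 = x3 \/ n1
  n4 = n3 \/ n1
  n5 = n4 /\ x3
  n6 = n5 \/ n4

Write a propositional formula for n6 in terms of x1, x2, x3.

n1 = x1 \/ x2
n3 = x3 \/ n1 = x3 \/ (x1 \/ x2)
n4 = n3 \/ n1 = (x3 \/ (x1 \/ x2)) \/ (x1 \/ x2)
n5 = n4 /\ x3 = ((x3 \/ (x1 \/ x2)) \/ (x1 \/ x2)) /\ x3
n6 = n5 \/ n4 = (((x3 \/ (x1 \/ x2)) \/ (x1 \/ x2)) /\ x3) \/ ((x3 \/ (x1 \/ x2)) \/ (x1 \/ x2))

(((x3 \/ (x1 \/ x2)) \/ (x1 \/ x2)) /\ x3) \/ ((x3 \/ (x1 \/ x2)) \/ (x1 \/ x2))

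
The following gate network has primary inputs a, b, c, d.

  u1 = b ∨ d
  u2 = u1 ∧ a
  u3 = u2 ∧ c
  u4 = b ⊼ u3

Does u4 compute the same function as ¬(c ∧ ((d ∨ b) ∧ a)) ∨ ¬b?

Yes

u1 = b ∨ d
u2 = u1 ∧ a = (b ∨ d) ∧ a
u3 = u2 ∧ c = ((b ∨ d) ∧ a) ∧ c
u4 = b ⊼ u3 = b ⊼ (((b ∨ d) ∧ a) ∧ c)
At a=1, b=1, c=1, d=0: circuit gives 0, formula gives 0.
At a=0, b=0, c=0, d=0: circuit gives 1, formula gives 1.
Agrees on all 16 inputs.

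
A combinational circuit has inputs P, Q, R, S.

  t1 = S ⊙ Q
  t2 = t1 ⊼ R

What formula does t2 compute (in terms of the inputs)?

(S ⊙ Q) ⊼ R

t1 = S ⊙ Q
t2 = t1 ⊼ R = (S ⊙ Q) ⊼ R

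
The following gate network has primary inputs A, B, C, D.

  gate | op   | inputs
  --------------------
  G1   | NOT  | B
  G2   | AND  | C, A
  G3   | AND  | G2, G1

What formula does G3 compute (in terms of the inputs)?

(C AND A) AND NOT B

G1 = NOT B
G2 = C AND A
G3 = G2 AND G1 = (C AND A) AND NOT B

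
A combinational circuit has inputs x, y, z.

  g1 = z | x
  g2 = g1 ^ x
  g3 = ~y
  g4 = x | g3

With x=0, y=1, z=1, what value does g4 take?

g3 = ~1 = 0
g4 = 0 | 0 = 0

0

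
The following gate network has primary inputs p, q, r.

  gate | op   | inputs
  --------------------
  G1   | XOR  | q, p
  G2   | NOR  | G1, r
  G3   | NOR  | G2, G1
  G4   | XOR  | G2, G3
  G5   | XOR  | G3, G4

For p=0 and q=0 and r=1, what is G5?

0

G1 = 0 XOR 0 = 0
G2 = 0 NOR 1 = 0
G3 = 0 NOR 0 = 1
G4 = 0 XOR 1 = 1
G5 = 1 XOR 1 = 0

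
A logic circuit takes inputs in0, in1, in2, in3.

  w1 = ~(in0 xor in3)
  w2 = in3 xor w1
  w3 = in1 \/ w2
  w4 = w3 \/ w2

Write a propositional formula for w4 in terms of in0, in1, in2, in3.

w1 = ~(in0 xor in3)
w2 = in3 xor w1 = in3 xor (~(in0 xor in3))
w3 = in1 \/ w2 = in1 \/ (in3 xor (~(in0 xor in3)))
w4 = w3 \/ w2 = (in1 \/ (in3 xor (~(in0 xor in3)))) \/ (in3 xor (~(in0 xor in3)))

(in1 \/ (in3 xor (~(in0 xor in3)))) \/ (in3 xor (~(in0 xor in3)))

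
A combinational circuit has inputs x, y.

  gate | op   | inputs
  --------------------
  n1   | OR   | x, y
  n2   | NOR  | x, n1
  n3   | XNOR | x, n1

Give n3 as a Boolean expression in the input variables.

n1 = x OR y
n3 = x XNOR n1 = x XNOR (x OR y)

x XNOR (x OR y)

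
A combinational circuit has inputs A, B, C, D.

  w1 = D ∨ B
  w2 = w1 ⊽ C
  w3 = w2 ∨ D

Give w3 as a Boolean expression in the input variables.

w1 = D ∨ B
w2 = w1 ⊽ C = (D ∨ B) ⊽ C
w3 = w2 ∨ D = ((D ∨ B) ⊽ C) ∨ D

((D ∨ B) ⊽ C) ∨ D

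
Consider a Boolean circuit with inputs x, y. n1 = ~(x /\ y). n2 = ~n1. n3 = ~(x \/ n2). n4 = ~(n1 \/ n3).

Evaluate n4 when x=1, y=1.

n1 = ~(1 /\ 1) = 0
n2 = ~0 = 1
n3 = ~(1 \/ 1) = 0
n4 = ~(0 \/ 0) = 1

1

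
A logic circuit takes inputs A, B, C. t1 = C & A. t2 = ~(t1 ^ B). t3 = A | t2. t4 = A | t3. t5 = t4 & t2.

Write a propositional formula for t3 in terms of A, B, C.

A | (~((C & A) ^ B))

t1 = C & A
t2 = ~(t1 ^ B) = ~((C & A) ^ B)
t3 = A | t2 = A | (~((C & A) ^ B))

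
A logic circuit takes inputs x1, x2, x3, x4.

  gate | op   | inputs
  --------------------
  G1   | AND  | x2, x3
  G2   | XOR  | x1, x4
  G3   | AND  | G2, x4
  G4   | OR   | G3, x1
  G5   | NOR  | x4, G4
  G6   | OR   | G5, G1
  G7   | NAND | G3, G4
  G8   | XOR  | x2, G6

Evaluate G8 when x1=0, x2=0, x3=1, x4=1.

G1 = 0 AND 1 = 0
G2 = 0 XOR 1 = 1
G3 = 1 AND 1 = 1
G4 = 1 OR 0 = 1
G5 = 1 NOR 1 = 0
G6 = 0 OR 0 = 0
G8 = 0 XOR 0 = 0

0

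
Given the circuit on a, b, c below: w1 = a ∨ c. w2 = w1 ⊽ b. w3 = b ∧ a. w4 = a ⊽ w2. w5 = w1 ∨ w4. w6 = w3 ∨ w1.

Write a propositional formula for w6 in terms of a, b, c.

(b ∧ a) ∨ (a ∨ c)

w1 = a ∨ c
w3 = b ∧ a
w6 = w3 ∨ w1 = (b ∧ a) ∨ (a ∨ c)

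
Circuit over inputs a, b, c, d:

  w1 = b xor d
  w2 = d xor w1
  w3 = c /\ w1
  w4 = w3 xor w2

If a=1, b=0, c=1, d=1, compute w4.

1

w1 = 0 xor 1 = 1
w2 = 1 xor 1 = 0
w3 = 1 /\ 1 = 1
w4 = 1 xor 0 = 1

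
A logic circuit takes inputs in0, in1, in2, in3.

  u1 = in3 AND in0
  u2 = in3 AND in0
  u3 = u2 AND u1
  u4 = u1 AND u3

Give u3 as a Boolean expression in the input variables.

(in3 AND in0) AND (in3 AND in0)

u1 = in3 AND in0
u2 = in3 AND in0
u3 = u2 AND u1 = (in3 AND in0) AND (in3 AND in0)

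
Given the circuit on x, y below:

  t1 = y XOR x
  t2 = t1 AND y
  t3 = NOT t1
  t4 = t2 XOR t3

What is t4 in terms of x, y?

((y XOR x) AND y) XOR NOT (y XOR x)

t1 = y XOR x
t2 = t1 AND y = (y XOR x) AND y
t3 = NOT t1 = NOT (y XOR x)
t4 = t2 XOR t3 = ((y XOR x) AND y) XOR NOT (y XOR x)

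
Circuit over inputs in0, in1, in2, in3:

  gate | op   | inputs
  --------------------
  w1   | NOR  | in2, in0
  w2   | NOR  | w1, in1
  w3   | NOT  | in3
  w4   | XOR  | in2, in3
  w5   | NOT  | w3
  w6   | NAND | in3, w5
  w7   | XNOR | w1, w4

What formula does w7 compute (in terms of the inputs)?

(in2 NOR in0) XNOR (in2 XOR in3)

w1 = in2 NOR in0
w4 = in2 XOR in3
w7 = w1 XNOR w4 = (in2 NOR in0) XNOR (in2 XOR in3)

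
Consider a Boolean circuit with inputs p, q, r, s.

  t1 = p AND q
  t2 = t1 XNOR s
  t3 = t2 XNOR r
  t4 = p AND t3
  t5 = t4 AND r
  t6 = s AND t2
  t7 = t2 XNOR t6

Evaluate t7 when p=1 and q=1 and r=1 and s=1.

1

t1 = 1 AND 1 = 1
t2 = 1 XNOR 1 = 1
t6 = 1 AND 1 = 1
t7 = 1 XNOR 1 = 1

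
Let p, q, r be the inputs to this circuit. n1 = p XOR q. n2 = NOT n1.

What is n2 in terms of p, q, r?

NOT (p XOR q)

n1 = p XOR q
n2 = NOT n1 = NOT (p XOR q)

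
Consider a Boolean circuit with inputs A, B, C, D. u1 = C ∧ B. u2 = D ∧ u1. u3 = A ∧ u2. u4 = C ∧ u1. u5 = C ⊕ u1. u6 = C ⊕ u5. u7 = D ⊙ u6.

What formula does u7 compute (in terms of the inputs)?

D ⊙ (C ⊕ (C ⊕ (C ∧ B)))

u1 = C ∧ B
u5 = C ⊕ u1 = C ⊕ (C ∧ B)
u6 = C ⊕ u5 = C ⊕ (C ⊕ (C ∧ B))
u7 = D ⊙ u6 = D ⊙ (C ⊕ (C ⊕ (C ∧ B)))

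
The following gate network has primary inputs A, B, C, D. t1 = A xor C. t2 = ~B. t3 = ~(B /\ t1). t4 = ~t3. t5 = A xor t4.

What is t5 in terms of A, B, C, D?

A xor ~(~(B /\ (A xor C)))

t1 = A xor C
t3 = ~(B /\ t1) = ~(B /\ (A xor C))
t4 = ~t3 = ~(~(B /\ (A xor C)))
t5 = A xor t4 = A xor ~(~(B /\ (A xor C)))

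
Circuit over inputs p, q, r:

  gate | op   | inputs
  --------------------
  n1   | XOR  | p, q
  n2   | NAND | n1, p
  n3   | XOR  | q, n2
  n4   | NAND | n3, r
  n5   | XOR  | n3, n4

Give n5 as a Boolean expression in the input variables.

(q XOR ((p XOR q) NAND p)) XOR ((q XOR ((p XOR q) NAND p)) NAND r)

n1 = p XOR q
n2 = n1 NAND p = (p XOR q) NAND p
n3 = q XOR n2 = q XOR ((p XOR q) NAND p)
n4 = n3 NAND r = (q XOR ((p XOR q) NAND p)) NAND r
n5 = n3 XOR n4 = (q XOR ((p XOR q) NAND p)) XOR ((q XOR ((p XOR q) NAND p)) NAND r)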